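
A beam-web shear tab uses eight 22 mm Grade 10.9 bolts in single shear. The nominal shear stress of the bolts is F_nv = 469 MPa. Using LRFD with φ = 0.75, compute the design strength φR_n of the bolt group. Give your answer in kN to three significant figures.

1070 kN

A_b = π × 22² / 4 = 380.1 mm².
R_n = F_nv · A_b · n · n_s = 469 × 380.1 × 8 × 1 / 1000 = 1426 kN.
Design strength φR_n = 0.75 × 1426 = 1070 kN.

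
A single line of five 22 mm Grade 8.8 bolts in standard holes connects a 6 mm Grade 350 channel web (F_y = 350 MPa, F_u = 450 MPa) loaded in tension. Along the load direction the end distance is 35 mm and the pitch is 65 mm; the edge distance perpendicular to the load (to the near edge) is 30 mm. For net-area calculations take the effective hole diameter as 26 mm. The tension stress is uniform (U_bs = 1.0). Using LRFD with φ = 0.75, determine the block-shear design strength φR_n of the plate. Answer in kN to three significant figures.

251 kN

Shear plane L_v = 35 + 4·65 = 295 mm; A_gv = 295 × 6 = 1770 mm².
A_nv = (295 − 4.5·26) × 6 = 1068 mm².
A_nt = (30 − 0.5·26) × 6 = 102 mm².
0.6 F_u A_nv = 288.4 kN; 0.6 F_y A_gv = 371.7 kN → shear rupture governs the shear term.
R_n = 288.4 + 1.0 × 450 × 102 / 1000 = 334.3 kN.
Design strength φR_n = 0.75 × 334.3 = 251 kN.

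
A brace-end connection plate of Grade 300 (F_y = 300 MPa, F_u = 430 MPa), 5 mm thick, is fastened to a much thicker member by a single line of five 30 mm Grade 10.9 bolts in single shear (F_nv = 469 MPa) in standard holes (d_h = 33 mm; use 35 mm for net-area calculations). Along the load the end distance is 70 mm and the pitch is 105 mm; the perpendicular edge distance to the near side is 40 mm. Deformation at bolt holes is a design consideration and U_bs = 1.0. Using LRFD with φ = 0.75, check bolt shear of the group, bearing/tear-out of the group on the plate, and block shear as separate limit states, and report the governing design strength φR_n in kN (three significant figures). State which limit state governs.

Bolt shear: A_b = π·30²/4 = 706.9 mm²; R_n = 469 × 706.9 × 5 × 1 / 1000 = 1658 kN → 0.75 × 1658 = 1240 kN.
Bearing: edge l_c = 53.5, r_n = 138 kN; interior l_c = 72, r_n = 154.8 kN; R_n = 138 + 4·154.8 = 757.2 kN → 568 kN.
Block shear: A_gv = 2450, A_nv = 1662, A_nt = 112.5 mm²; R_n = min(0.6F_uA_nv, 0.6F_yA_gv) + U_bs·F_u·A_nt = 477.3 kN → 358 kN.
Block shear governs: 358 kN.

358 kN (block shear governs)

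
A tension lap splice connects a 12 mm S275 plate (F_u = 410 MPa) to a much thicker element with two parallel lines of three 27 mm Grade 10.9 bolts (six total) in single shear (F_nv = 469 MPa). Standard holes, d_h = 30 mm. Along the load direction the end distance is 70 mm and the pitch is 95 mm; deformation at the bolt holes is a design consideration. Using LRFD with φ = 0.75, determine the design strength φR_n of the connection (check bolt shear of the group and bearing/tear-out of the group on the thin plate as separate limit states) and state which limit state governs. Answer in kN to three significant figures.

1210 kN (bolt shear governs)

Bolt shear: A_b = π·27²/4 = 572.6 mm²; R_n = 469 × 572.6 × 6 × 1 / 1000 = 1611 kN → 0.75 × 1611 = 1210 kN.
Bearing (1.2 l_c t F_u ≤ 2.4 d t F_u): upper limit = 2.4·27·12·410 / 1000 = 318.8 kN.
  Edge l_c = 70 − 30/2 = 55 → r_n = 318.8 kN; interior l_c = 95 − 30 = 65 → r_n = 318.8 kN.
  R_n,bearing = 2·318.8 + 4·318.8 = 1913 kN → 0.75 × 1913 = 1430 kN.
Bolt shear governs: 1210 kN.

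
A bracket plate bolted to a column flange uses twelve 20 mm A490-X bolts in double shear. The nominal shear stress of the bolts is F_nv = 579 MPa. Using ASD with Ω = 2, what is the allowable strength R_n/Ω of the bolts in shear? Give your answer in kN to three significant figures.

2180 kN

A_b = π × 20² / 4 = 314.2 mm².
R_n = F_nv · A_b · n · n_s = 579 × 314.2 × 12 × 2 / 1000 = 4366 kN.
Allowable strength R_n/Ω = 4366 / 2 = 2180 kN.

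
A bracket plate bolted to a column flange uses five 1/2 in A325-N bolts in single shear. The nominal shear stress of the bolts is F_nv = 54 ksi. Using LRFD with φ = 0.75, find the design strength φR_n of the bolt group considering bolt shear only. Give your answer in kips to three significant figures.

39.8 kips

A_b = π × 0.5² / 4 = 0.1963 in².
R_n = F_nv · A_b · n · n_s = 54 × 0.1963 × 5 × 1 = 53.01 kips.
Design strength φR_n = 0.75 × 53.01 = 39.8 kips.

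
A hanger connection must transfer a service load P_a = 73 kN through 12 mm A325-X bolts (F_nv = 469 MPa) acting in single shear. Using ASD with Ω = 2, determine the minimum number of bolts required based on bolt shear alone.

A_b = π·12²/4 = 113.1 mm².
Per-bolt allowable strength R_n/Ω = 469 × 113.1 × 1 / 1000 / 2 = 26.52 kN.
n ≥ 73 / 26.52 = 2.753 → use 3 bolts.

3 bolts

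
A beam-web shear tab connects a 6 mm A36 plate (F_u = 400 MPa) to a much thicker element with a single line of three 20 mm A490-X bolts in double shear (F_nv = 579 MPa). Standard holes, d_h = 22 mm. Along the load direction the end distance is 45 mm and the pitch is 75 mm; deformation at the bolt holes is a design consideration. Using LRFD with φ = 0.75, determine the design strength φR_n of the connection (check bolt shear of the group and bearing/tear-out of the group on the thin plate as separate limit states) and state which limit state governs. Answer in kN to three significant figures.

246 kN (bearing governs)

Bolt shear: A_b = π·20²/4 = 314.2 mm²; R_n = 579 × 314.2 × 3 × 2 / 1000 = 1091 kN → 0.75 × 1091 = 819 kN.
Bearing (1.2 l_c t F_u ≤ 2.4 d t F_u): upper limit = 2.4·20·6·400 / 1000 = 115.2 kN.
  Edge l_c = 45 − 22/2 = 34 → r_n = 97.92 kN; interior l_c = 75 − 22 = 53 → r_n = 115.2 kN.
  R_n,bearing = 1·97.92 + 2·115.2 = 328.3 kN → 0.75 × 328.3 = 246 kN.
Bearing governs: 246 kN.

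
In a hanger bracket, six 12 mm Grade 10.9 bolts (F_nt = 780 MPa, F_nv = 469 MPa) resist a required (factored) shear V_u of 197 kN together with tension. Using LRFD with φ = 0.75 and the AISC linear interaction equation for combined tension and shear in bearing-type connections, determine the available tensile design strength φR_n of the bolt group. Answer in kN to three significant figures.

A_b = π·12²/4 = 113.1 mm²; f_rv = 197 × 1000 / (6 × 113.1) = 290.3 MPa.
F'_nt = 1.3 F_nt − (F_nt / φF_nv) f_rv = 1.3·780 − (780/(0.75·469))·290.3 = 370.2 MPa, capped at F_nt → F'_nt = 370.2 MPa.
R_n = F'_nt · A_b · n = 370.2 × 113.1 × 6 / 1000 = 251.2 kN.
Design strength φR_n = 0.75 × 251.2 = 188 kN.

188 kN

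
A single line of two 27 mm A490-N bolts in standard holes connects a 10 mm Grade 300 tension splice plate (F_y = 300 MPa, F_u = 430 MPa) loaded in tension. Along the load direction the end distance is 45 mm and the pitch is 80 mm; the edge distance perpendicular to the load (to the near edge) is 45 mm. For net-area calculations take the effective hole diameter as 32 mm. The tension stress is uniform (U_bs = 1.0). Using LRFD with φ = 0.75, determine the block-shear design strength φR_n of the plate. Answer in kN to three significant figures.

Shear plane L_v = 45 + 1·80 = 125 mm; A_gv = 125 × 10 = 1250 mm².
A_nv = (125 − 1.5·32) × 10 = 770 mm².
A_nt = (45 − 0.5·32) × 10 = 290 mm².
0.6 F_u A_nv = 198.7 kN; 0.6 F_y A_gv = 225 kN → shear rupture governs the shear term.
R_n = 198.7 + 1.0 × 430 × 290 / 1000 = 323.4 kN.
Design strength φR_n = 0.75 × 323.4 = 243 kN.

243 kN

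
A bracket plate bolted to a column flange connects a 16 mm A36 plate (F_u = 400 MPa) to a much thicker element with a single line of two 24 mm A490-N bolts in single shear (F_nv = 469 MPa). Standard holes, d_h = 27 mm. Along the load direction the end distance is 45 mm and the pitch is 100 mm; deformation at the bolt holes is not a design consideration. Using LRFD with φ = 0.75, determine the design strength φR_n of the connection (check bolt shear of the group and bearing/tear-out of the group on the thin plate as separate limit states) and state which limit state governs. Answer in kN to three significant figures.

Bolt shear: A_b = π·24²/4 = 452.4 mm²; R_n = 469 × 452.4 × 2 × 1 / 1000 = 424.3 kN → 0.75 × 424.3 = 318 kN.
Bearing (1.5 l_c t F_u ≤ 3.0 d t F_u): upper limit = 3.0·24·16·400 / 1000 = 460.8 kN.
  Edge l_c = 45 − 27/2 = 31.5 → r_n = 302.4 kN; interior l_c = 100 − 27 = 73 → r_n = 460.8 kN.
  R_n,bearing = 1·302.4 + 1·460.8 = 763.2 kN → 0.75 × 763.2 = 572 kN.
Bolt shear governs: 318 kN.

318 kN (bolt shear governs)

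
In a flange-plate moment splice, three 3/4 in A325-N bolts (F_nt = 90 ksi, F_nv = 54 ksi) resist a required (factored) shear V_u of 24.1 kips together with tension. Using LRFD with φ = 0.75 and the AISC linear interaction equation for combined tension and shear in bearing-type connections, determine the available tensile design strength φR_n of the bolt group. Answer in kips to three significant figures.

76.1 kips

A_b = π·0.75²/4 = 0.4418 in²; f_rv = 24.1 / (3 × 0.4418) = 18.18 ksi.
F'_nt = 1.3 F_nt − (F_nt / φF_nv) f_rv = 1.3·90 − (90/(0.75·54))·18.18 = 76.59 ksi, capped at F_nt → F'_nt = 76.59 ksi.
R_n = F'_nt · A_b · n = 76.59 × 0.4418 × 3 = 101.5 kips.
Design strength φR_n = 0.75 × 101.5 = 76.1 kips.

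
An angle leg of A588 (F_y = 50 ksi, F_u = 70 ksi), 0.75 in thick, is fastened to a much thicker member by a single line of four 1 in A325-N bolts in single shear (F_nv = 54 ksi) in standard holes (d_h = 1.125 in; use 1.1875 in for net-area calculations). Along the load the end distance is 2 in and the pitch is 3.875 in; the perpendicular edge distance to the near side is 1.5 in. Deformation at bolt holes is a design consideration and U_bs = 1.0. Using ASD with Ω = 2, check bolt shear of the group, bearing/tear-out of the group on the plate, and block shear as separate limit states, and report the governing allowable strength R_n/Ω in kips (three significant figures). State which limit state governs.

84.8 kips (bolt shear governs)

Bolt shear: A_b = π·1²/4 = 0.7854 in²; R_n = 54 × 0.7854 × 4 × 1 = 169.6 kips → 169.6 / 2 = 84.8 kips.
Bearing: edge l_c = 1.438, r_n = 90.56 kips; interior l_c = 2.75, r_n = 126 kips; R_n = 90.56 + 3·126 = 468.6 kips → 234 kips.
Block shear: A_gv = 10.22, A_nv = 7.102, A_nt = 0.6797 in²; R_n = min(0.6F_uA_nv, 0.6F_yA_gv) + U_bs·F_u·A_nt = 345.8 kips → 173 kips.
Bolt shear governs: 84.8 kips.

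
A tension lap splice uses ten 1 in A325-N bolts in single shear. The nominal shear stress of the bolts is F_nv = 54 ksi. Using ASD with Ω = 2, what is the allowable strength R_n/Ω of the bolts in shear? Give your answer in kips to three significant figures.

212 kips

A_b = π × 1² / 4 = 0.7854 in².
R_n = F_nv · A_b · n · n_s = 54 × 0.7854 × 10 × 1 = 424.1 kips.
Allowable strength R_n/Ω = 424.1 / 2 = 212 kips.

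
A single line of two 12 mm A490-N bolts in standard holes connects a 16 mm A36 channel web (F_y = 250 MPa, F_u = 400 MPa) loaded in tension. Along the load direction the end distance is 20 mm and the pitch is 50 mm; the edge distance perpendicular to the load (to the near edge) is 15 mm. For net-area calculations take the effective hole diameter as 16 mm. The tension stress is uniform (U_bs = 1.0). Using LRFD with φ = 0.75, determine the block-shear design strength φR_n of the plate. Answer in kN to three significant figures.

Shear plane L_v = 20 + 1·50 = 70 mm; A_gv = 70 × 16 = 1120 mm².
A_nv = (70 − 1.5·16) × 16 = 736 mm².
A_nt = (15 − 0.5·16) × 16 = 112 mm².
0.6 F_u A_nv = 176.6 kN; 0.6 F_y A_gv = 168 kN → shear yielding governs the shear term.
R_n = 168 + 1.0 × 400 × 112 / 1000 = 212.8 kN.
Design strength φR_n = 0.75 × 212.8 = 160 kN.

160 kN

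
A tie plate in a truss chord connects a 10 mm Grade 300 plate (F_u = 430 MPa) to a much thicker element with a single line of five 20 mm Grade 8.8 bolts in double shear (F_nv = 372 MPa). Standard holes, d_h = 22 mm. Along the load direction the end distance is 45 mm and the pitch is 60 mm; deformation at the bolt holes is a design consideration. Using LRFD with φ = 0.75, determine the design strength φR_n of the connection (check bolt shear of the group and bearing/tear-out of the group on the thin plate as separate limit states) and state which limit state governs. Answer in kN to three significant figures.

Bolt shear: A_b = π·20²/4 = 314.2 mm²; R_n = 372 × 314.2 × 5 × 2 / 1000 = 1169 kN → 0.75 × 1169 = 877 kN.
Bearing (1.2 l_c t F_u ≤ 2.4 d t F_u): upper limit = 2.4·20·10·430 / 1000 = 206.4 kN.
  Edge l_c = 45 − 22/2 = 34 → r_n = 175.4 kN; interior l_c = 60 − 22 = 38 → r_n = 196.1 kN.
  R_n,bearing = 1·175.4 + 4·196.1 = 959.8 kN → 0.75 × 959.8 = 720 kN.
Bearing governs: 720 kN.

720 kN (bearing governs)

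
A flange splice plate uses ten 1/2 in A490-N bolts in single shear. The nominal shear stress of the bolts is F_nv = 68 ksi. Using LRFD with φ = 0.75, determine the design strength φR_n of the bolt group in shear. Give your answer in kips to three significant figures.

100 kips

A_b = π × 0.5² / 4 = 0.1963 in².
R_n = F_nv · A_b · n · n_s = 68 × 0.1963 × 10 × 1 = 133.5 kips.
Design strength φR_n = 0.75 × 133.5 = 100 kips.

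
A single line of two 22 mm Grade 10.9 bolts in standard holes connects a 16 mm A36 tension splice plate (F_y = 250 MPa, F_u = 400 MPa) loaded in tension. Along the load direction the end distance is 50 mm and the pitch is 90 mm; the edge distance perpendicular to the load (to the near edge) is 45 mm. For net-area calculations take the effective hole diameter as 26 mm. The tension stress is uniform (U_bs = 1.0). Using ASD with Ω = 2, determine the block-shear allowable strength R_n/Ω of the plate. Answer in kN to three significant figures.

Shear plane L_v = 50 + 1·90 = 140 mm; A_gv = 140 × 16 = 2240 mm².
A_nv = (140 − 1.5·26) × 16 = 1616 mm².
A_nt = (45 − 0.5·26) × 16 = 512 mm².
0.6 F_u A_nv = 387.8 kN; 0.6 F_y A_gv = 336 kN → shear yielding governs the shear term.
R_n = 336 + 1.0 × 400 × 512 / 1000 = 540.8 kN.
Allowable strength R_n/Ω = 540.8 / 2 = 270 kN.

270 kN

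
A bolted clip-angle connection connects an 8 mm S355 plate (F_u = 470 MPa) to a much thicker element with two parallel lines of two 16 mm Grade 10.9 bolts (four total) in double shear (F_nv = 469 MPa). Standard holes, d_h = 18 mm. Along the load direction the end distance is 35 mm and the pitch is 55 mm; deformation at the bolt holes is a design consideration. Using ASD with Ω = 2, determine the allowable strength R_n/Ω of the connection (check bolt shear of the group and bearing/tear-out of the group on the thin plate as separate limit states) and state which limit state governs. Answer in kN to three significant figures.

Bolt shear: A_b = π·16²/4 = 201.1 mm²; R_n = 469 × 201.1 × 4 × 2 / 1000 = 754.4 kN → 754.4 / 2 = 377 kN.
Bearing (1.2 l_c t F_u ≤ 2.4 d t F_u): upper limit = 2.4·16·8·470 / 1000 = 144.4 kN.
  Edge l_c = 35 − 18/2 = 26 → r_n = 117.3 kN; interior l_c = 55 − 18 = 37 → r_n = 144.4 kN.
  R_n,bearing = 2·117.3 + 2·144.4 = 523.4 kN → 523.4 / 2 = 262 kN.
Bearing governs: 262 kN.

262 kN (bearing governs)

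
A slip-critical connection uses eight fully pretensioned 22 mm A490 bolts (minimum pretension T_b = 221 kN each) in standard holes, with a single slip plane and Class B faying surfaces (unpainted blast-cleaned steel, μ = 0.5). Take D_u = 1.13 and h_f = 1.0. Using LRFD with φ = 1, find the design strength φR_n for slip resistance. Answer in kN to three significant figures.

R_n = μ · D_u · h_f · T_b · n_s · n_b = 0.5 × 1.13 × 1.0 × 221 × 1 × 8 = 998.9 kN.
Design strength φR_n = 1 × 998.9 = 999 kN.

999 kN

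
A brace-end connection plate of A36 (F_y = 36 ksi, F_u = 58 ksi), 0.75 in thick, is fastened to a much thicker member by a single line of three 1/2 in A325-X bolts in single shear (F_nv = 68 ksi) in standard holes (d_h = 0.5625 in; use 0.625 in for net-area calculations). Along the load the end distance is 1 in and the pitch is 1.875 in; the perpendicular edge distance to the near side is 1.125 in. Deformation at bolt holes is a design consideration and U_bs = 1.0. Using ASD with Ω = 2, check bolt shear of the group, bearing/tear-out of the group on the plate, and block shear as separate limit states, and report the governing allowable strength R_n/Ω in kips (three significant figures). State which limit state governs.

Bolt shear: A_b = π·0.5²/4 = 0.1963 in²; R_n = 68 × 0.1963 × 3 × 1 = 40.06 kips → 40.06 / 2 = 20 kips.
Bearing: edge l_c = 0.7188, r_n = 37.52 kips; interior l_c = 1.312, r_n = 52.2 kips; R_n = 37.52 + 2·52.2 = 141.9 kips → 71 kips.
Block shear: A_gv = 3.562, A_nv = 2.391, A_nt = 0.6094 in²; R_n = min(0.6F_uA_nv, 0.6F_yA_gv) + U_bs·F_u·A_nt = 112.3 kips → 56.1 kips.
Bolt shear governs: 20 kips.

20 kips (bolt shear governs)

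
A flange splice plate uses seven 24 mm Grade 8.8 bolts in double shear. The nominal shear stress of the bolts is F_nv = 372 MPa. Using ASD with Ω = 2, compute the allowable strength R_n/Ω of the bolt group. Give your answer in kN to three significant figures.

1180 kN

A_b = π × 24² / 4 = 452.4 mm².
R_n = F_nv · A_b · n · n_s = 372 × 452.4 × 7 × 2 / 1000 = 2356 kN.
Allowable strength R_n/Ω = 2356 / 2 = 1180 kN.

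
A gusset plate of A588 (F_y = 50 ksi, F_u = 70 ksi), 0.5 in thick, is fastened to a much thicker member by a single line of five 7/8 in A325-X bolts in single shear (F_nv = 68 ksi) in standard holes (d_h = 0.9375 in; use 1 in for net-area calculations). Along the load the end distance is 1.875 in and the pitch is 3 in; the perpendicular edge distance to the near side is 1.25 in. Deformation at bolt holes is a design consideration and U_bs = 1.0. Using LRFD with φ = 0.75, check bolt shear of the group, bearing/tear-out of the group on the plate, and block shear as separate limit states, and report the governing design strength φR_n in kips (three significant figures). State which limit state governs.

Bolt shear: A_b = π·0.875²/4 = 0.6013 in²; R_n = 68 × 0.6013 × 5 × 1 = 204.4 kips → 0.75 × 204.4 = 153 kips.
Bearing: edge l_c = 1.406, r_n = 59.06 kips; interior l_c = 2.062, r_n = 73.5 kips; R_n = 59.06 + 4·73.5 = 353.1 kips → 265 kips.
Block shear: A_gv = 6.938, A_nv = 4.688, A_nt = 0.375 in²; R_n = min(0.6F_uA_nv, 0.6F_yA_gv) + U_bs·F_u·A_nt = 223.1 kips → 167 kips.
Bolt shear governs: 153 kips.

153 kips (bolt shear governs)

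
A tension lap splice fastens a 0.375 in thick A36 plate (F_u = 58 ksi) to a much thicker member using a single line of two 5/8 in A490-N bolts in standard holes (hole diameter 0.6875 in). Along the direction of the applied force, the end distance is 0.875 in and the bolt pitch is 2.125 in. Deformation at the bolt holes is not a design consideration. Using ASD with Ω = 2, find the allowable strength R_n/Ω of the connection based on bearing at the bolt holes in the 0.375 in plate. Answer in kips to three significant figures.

29.1 kips

Per bolt r_n = 1.5 l_c t F_u ≤ 3.0 d t F_u; upper limit = 3.0 × 0.625 × 0.375 × 58 = 40.78 kips.
Edge bolt: l_c = 0.875 − 0.6875/2 = 0.5312 in → 1.5 × 0.5312 × 0.375 × 58 = 17.33 → r_n = 17.33 kips.
Interior bolts: l_c = 2.125 − 0.6875 = 1.438 in → 1.5 × 1.438 × 0.375 × 58 = 46.9 → r_n = 40.78 kips.
R_n = 1 × 17.33 + 1 × 40.78 = 58.11 kips.
Allowable strength R_n/Ω = 58.11 / 2 = 29.1 kips.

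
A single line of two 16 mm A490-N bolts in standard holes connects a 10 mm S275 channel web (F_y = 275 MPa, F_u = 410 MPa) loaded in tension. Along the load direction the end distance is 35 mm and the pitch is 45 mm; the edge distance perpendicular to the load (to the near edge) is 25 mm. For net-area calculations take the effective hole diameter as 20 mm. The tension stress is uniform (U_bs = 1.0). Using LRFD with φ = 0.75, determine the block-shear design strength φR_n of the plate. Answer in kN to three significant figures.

138 kN

Shear plane L_v = 35 + 1·45 = 80 mm; A_gv = 80 × 10 = 800 mm².
A_nv = (80 − 1.5·20) × 10 = 500 mm².
A_nt = (25 − 0.5·20) × 10 = 150 mm².
0.6 F_u A_nv = 123 kN; 0.6 F_y A_gv = 132 kN → shear rupture governs the shear term.
R_n = 123 + 1.0 × 410 × 150 / 1000 = 184.5 kN.
Design strength φR_n = 0.75 × 184.5 = 138 kN.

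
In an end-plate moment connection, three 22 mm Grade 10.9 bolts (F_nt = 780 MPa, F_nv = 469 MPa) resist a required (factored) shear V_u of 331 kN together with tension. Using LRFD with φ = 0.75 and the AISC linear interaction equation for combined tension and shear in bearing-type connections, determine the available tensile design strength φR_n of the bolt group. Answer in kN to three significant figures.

A_b = π·22²/4 = 380.1 mm²; f_rv = 331 × 1000 / (3 × 380.1) = 290.2 MPa.
F'_nt = 1.3 F_nt − (F_nt / φF_nv) f_rv = 1.3·780 − (780/(0.75·469))·290.2 = 370.4 MPa, capped at F_nt → F'_nt = 370.4 MPa.
R_n = F'_nt · A_b · n = 370.4 × 380.1 × 3 / 1000 = 422.4 kN.
Design strength φR_n = 0.75 × 422.4 = 317 kN.

317 kN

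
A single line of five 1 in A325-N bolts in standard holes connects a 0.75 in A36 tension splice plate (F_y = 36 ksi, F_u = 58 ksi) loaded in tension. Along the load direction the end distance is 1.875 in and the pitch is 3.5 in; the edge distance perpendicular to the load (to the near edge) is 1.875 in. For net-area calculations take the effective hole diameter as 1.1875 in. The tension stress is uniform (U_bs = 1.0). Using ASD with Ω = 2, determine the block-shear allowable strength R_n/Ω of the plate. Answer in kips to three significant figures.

Shear plane L_v = 1.875 + 4·3.5 = 15.88 in; A_gv = 15.88 × 0.75 = 11.91 in².
A_nv = (15.88 − 4.5·1.1875) × 0.75 = 7.898 in².
A_nt = (1.875 − 0.5·1.1875) × 0.75 = 0.9609 in².
0.6 F_u A_nv = 274.9 kips; 0.6 F_y A_gv = 257.2 kips → shear yielding governs the shear term.
R_n = 257.2 + 1.0 × 58 × 0.9609 = 312.9 kips.
Allowable strength R_n/Ω = 312.9 / 2 = 156 kips.

156 kips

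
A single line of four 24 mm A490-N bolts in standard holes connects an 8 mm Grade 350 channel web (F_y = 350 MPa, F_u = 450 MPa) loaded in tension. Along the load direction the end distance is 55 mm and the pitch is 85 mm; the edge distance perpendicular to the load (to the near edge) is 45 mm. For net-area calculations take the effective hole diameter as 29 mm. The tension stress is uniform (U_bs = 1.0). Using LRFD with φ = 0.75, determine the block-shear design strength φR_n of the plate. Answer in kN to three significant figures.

420 kN

Shear plane L_v = 55 + 3·85 = 310 mm; A_gv = 310 × 8 = 2480 mm².
A_nv = (310 − 3.5·29) × 8 = 1668 mm².
A_nt = (45 − 0.5·29) × 8 = 244 mm².
0.6 F_u A_nv = 450.4 kN; 0.6 F_y A_gv = 520.8 kN → shear rupture governs the shear term.
R_n = 450.4 + 1.0 × 450 × 244 / 1000 = 560.2 kN.
Design strength φR_n = 0.75 × 560.2 = 420 kN.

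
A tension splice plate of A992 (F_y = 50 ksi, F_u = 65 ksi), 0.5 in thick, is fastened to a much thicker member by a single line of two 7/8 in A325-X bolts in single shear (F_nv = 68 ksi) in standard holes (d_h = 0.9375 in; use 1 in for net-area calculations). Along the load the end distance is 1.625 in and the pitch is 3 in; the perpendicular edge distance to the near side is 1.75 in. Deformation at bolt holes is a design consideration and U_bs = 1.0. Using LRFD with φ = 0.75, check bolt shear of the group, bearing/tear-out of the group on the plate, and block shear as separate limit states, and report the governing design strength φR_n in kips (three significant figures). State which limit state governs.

61.3 kips (bolt shear governs)

Bolt shear: A_b = π·0.875²/4 = 0.6013 in²; R_n = 68 × 0.6013 × 2 × 1 = 81.78 kips → 0.75 × 81.78 = 61.3 kips.
Bearing: edge l_c = 1.156, r_n = 45.09 kips; interior l_c = 2.062, r_n = 68.25 kips; R_n = 45.09 + 1·68.25 = 113.3 kips → 85 kips.
Block shear: A_gv = 2.312, A_nv = 1.562, A_nt = 0.625 in²; R_n = min(0.6F_uA_nv, 0.6F_yA_gv) + U_bs·F_u·A_nt = 101.6 kips → 76.2 kips.
Bolt shear governs: 61.3 kips.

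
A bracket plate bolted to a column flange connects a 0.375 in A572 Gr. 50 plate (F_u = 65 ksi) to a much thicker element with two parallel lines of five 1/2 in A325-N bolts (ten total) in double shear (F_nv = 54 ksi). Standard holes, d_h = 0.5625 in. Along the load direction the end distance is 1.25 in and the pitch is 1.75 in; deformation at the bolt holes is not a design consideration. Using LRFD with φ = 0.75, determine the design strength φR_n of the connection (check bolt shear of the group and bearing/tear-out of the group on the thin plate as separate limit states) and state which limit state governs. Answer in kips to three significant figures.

159 kips (bolt shear governs)

Bolt shear: A_b = π·0.5²/4 = 0.1963 in²; R_n = 54 × 0.1963 × 10 × 2 = 212.1 kips → 0.75 × 212.1 = 159 kips.
Bearing (1.5 l_c t F_u ≤ 3.0 d t F_u): upper limit = 3.0·0.5·0.375·65 = 36.56 kips.
  Edge l_c = 1.25 − 0.5625/2 = 0.9688 → r_n = 35.42 kips; interior l_c = 1.75 − 0.5625 = 1.188 → r_n = 36.56 kips.
  R_n,bearing = 2·35.42 + 8·36.56 = 363.3 kips → 0.75 × 363.3 = 273 kips.
Bolt shear governs: 159 kips.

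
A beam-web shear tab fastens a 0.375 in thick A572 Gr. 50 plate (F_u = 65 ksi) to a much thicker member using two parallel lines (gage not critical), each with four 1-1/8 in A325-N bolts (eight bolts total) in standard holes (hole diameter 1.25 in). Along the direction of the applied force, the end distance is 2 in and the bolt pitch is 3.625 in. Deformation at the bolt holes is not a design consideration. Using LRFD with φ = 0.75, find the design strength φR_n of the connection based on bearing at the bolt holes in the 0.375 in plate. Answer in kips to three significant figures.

446 kips

Per bolt r_n = 1.5 l_c t F_u ≤ 3.0 d t F_u; upper limit = 3.0 × 1.125 × 0.375 × 65 = 82.27 kips.
Edge bolt: l_c = 2 − 1.25/2 = 1.375 in → 1.5 × 1.375 × 0.375 × 65 = 50.27 → r_n = 50.27 kips.
Interior bolts: l_c = 3.625 − 1.25 = 2.375 in → 1.5 × 2.375 × 0.375 × 65 = 86.84 → r_n = 82.27 kips.
R_n = 2 × 50.27 + 6 × 82.27 = 594.1 kips.
Design strength φR_n = 0.75 × 594.1 = 446 kips.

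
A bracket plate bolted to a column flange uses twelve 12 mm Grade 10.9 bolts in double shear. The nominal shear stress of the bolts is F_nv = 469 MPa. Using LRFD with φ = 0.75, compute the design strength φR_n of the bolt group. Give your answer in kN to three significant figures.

955 kN

A_b = π × 12² / 4 = 113.1 mm².
R_n = F_nv · A_b · n · n_s = 469 × 113.1 × 12 × 2 / 1000 = 1273 kN.
Design strength φR_n = 0.75 × 1273 = 955 kN.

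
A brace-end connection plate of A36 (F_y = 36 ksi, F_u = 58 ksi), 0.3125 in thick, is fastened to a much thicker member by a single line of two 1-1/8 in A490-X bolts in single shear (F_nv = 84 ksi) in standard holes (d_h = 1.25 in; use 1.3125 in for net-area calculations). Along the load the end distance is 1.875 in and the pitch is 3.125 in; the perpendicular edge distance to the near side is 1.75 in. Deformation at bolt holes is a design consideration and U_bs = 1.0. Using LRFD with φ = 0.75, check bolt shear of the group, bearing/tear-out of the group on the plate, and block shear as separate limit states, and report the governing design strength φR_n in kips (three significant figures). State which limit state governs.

Bolt shear: A_b = π·1.125²/4 = 0.994 in²; R_n = 84 × 0.994 × 2 × 1 = 167 kips → 0.75 × 167 = 125 kips.
Bearing: edge l_c = 1.25, r_n = 27.19 kips; interior l_c = 1.875, r_n = 40.78 kips; R_n = 27.19 + 1·40.78 = 67.97 kips → 51 kips.
Block shear: A_gv = 1.562, A_nv = 0.9473, A_nt = 0.3418 in²; R_n = min(0.6F_uA_nv, 0.6F_yA_gv) + U_bs·F_u·A_nt = 52.79 kips → 39.6 kips.
Block shear governs: 39.6 kips.

39.6 kips (block shear governs)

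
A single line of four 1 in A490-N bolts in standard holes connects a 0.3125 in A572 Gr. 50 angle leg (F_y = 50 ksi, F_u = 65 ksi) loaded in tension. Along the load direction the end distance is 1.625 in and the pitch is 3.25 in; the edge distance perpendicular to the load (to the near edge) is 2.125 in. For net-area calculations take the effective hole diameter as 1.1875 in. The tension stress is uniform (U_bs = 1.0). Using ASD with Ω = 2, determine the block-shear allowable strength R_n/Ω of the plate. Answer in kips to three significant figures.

59.5 kips

Shear plane L_v = 1.625 + 3·3.25 = 11.38 in; A_gv = 11.38 × 0.3125 = 3.555 in².
A_nv = (11.38 − 3.5·1.1875) × 0.3125 = 2.256 in².
A_nt = (2.125 − 0.5·1.1875) × 0.3125 = 0.4785 in².
0.6 F_u A_nv = 87.98 kips; 0.6 F_y A_gv = 106.6 kips → shear rupture governs the shear term.
R_n = 87.98 + 1.0 × 65 × 0.4785 = 119.1 kips.
Allowable strength R_n/Ω = 119.1 / 2 = 59.5 kips.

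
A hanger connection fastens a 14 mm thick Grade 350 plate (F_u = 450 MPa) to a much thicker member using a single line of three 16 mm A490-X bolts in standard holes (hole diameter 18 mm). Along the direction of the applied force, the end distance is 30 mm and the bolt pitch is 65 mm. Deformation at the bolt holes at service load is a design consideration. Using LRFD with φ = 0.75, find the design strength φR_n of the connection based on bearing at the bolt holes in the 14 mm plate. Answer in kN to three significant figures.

Per bolt r_n = 1.2 l_c t F_u ≤ 2.4 d t F_u; upper limit = 2.4 × 16 × 14 × 450 / 1000 = 241.9 kN.
Edge bolt: l_c = 30 − 18/2 = 21 mm → 1.2 × 21 × 14 × 450 / 1000 = 158.8 → r_n = 158.8 kN.
Interior bolts: l_c = 65 − 18 = 47 mm → 1.2 × 47 × 14 × 450 / 1000 = 355.3 → r_n = 241.9 kN.
R_n = 1 × 158.8 + 2 × 241.9 = 642.6 kN.
Design strength φR_n = 0.75 × 642.6 = 482 kN.

482 kN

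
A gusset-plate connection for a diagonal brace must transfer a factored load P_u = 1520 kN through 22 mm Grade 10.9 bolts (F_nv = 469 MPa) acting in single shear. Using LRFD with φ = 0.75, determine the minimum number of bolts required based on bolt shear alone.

A_b = π·22²/4 = 380.1 mm².
Per-bolt design strength φR_n = 0.75 × 469 × 380.1 × 1 / 1000 = 133.7 kN.
n ≥ 1520 / 133.7 = 11.37 → use 12 bolts.

12 bolts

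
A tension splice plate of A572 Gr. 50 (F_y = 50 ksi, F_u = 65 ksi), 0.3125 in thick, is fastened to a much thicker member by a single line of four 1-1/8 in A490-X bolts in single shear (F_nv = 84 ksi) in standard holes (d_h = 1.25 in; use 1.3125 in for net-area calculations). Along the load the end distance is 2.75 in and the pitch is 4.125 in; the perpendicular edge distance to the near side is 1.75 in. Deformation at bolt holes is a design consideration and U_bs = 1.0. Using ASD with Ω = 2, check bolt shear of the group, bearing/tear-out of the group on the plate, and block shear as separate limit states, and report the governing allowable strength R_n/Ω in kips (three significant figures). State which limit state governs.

75.3 kips (block shear governs)

Bolt shear: A_b = π·1.125²/4 = 0.994 in²; R_n = 84 × 0.994 × 4 × 1 = 334 kips → 334 / 2 = 167 kips.
Bearing: edge l_c = 2.125, r_n = 51.8 kips; interior l_c = 2.875, r_n = 54.84 kips; R_n = 51.8 + 3·54.84 = 216.3 kips → 108 kips.
Block shear: A_gv = 4.727, A_nv = 3.291, A_nt = 0.3418 in²; R_n = min(0.6F_uA_nv, 0.6F_yA_gv) + U_bs·F_u·A_nt = 150.6 kips → 75.3 kips.
Block shear governs: 75.3 kips.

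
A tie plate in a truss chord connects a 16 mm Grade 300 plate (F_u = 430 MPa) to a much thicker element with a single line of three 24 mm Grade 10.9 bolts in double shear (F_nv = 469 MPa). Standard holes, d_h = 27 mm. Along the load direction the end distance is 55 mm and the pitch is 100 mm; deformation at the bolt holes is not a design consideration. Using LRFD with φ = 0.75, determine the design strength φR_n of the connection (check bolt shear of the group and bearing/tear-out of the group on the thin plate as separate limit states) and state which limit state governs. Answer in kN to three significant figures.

Bolt shear: A_b = π·24²/4 = 452.4 mm²; R_n = 469 × 452.4 × 3 × 2 / 1000 = 1273 kN → 0.75 × 1273 = 955 kN.
Bearing (1.5 l_c t F_u ≤ 3.0 d t F_u): upper limit = 3.0·24·16·430 / 1000 = 495.4 kN.
  Edge l_c = 55 − 27/2 = 41.5 → r_n = 428.3 kN; interior l_c = 100 − 27 = 73 → r_n = 495.4 kN.
  R_n,bearing = 1·428.3 + 2·495.4 = 1419 kN → 0.75 × 1419 = 1060 kN.
Bolt shear governs: 955 kN.

955 kN (bolt shear governs)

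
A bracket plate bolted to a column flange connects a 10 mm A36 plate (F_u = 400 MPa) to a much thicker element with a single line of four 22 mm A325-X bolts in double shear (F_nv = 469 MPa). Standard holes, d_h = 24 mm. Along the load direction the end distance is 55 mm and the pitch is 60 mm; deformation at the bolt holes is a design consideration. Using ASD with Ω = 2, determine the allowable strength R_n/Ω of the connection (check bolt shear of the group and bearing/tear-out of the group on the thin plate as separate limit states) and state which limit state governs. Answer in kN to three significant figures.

362 kN (bearing governs)

Bolt shear: A_b = π·22²/4 = 380.1 mm²; R_n = 469 × 380.1 × 4 × 2 / 1000 = 1426 kN → 1426 / 2 = 713 kN.
Bearing (1.2 l_c t F_u ≤ 2.4 d t F_u): upper limit = 2.4·22·10·400 / 1000 = 211.2 kN.
  Edge l_c = 55 − 24/2 = 43 → r_n = 206.4 kN; interior l_c = 60 − 24 = 36 → r_n = 172.8 kN.
  R_n,bearing = 1·206.4 + 3·172.8 = 724.8 kN → 724.8 / 2 = 362 kN.
Bearing governs: 362 kN.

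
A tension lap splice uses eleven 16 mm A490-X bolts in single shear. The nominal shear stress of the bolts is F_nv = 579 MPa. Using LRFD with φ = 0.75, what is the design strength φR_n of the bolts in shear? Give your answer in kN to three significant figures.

960 kN

A_b = π × 16² / 4 = 201.1 mm².
R_n = F_nv · A_b · n · n_s = 579 × 201.1 × 11 × 1 / 1000 = 1281 kN.
Design strength φR_n = 0.75 × 1281 = 960 kN.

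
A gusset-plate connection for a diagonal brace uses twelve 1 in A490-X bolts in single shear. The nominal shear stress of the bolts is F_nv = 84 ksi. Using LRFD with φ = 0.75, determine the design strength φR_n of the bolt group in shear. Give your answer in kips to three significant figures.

A_b = π × 1² / 4 = 0.7854 in².
R_n = F_nv · A_b · n · n_s = 84 × 0.7854 × 12 × 1 = 791.7 kips.
Design strength φR_n = 0.75 × 791.7 = 594 kips.

594 kips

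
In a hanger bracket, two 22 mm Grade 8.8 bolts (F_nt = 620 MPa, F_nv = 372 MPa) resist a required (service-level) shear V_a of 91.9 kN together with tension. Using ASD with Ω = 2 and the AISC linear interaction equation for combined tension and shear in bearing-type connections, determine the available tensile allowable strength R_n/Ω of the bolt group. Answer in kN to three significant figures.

A_b = π·22²/4 = 380.1 mm²; f_rv = 91.9 × 1000 / (2 × 380.1) = 120.9 MPa.
F'_nt = 1.3 F_nt − (Ω F_nt / F_nv) f_rv = 1.3·620 − (2·620/372)·120.9 = 403.1 MPa, capped at F_nt → F'_nt = 403.1 MPa.
R_n = F'_nt · A_b · n = 403.1 × 380.1 × 2 / 1000 = 306.4 kN.
Allowable strength R_n/Ω = 306.4 / 2 = 153 kN.

153 kN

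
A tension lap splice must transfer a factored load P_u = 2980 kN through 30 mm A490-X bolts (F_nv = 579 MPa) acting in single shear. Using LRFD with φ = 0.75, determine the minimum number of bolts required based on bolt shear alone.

10 bolts

A_b = π·30²/4 = 706.9 mm².
Per-bolt design strength φR_n = 0.75 × 579 × 706.9 × 1 / 1000 = 307 kN.
n ≥ 2980 / 307 = 9.708 → use 10 bolts.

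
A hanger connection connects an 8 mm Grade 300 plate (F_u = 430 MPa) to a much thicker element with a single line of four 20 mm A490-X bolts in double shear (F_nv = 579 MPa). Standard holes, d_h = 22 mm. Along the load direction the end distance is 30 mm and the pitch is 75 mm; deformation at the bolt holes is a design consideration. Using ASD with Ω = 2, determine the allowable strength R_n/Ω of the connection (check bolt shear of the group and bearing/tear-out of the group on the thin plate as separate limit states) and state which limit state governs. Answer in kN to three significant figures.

287 kN (bearing governs)

Bolt shear: A_b = π·20²/4 = 314.2 mm²; R_n = 579 × 314.2 × 4 × 2 / 1000 = 1455 kN → 1455 / 2 = 728 kN.
Bearing (1.2 l_c t F_u ≤ 2.4 d t F_u): upper limit = 2.4·20·8·430 / 1000 = 165.1 kN.
  Edge l_c = 30 − 22/2 = 19 → r_n = 78.43 kN; interior l_c = 75 − 22 = 53 → r_n = 165.1 kN.
  R_n,bearing = 1·78.43 + 3·165.1 = 573.8 kN → 573.8 / 2 = 287 kN.
Bearing governs: 287 kN.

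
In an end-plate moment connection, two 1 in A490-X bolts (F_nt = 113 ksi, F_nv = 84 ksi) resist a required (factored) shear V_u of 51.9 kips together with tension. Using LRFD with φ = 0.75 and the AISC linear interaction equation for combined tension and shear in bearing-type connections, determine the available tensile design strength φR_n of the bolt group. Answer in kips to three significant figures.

A_b = π·1²/4 = 0.7854 in²; f_rv = 51.9 / (2 × 0.7854) = 33.04 ksi.
F'_nt = 1.3 F_nt − (F_nt / φF_nv) f_rv = 1.3·113 − (113/(0.75·84))·33.04 = 87.64 ksi, capped at F_nt → F'_nt = 87.64 ksi.
R_n = F'_nt · A_b · n = 87.64 × 0.7854 × 2 = 137.7 kips.
Design strength φR_n = 0.75 × 137.7 = 103 kips.

103 kips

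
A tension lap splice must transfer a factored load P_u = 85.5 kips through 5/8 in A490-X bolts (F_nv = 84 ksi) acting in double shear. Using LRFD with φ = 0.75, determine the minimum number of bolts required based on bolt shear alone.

A_b = π·0.625²/4 = 0.3068 in².
Per-bolt design strength φR_n = 0.75 × 84 × 0.3068 × 2 = 38.66 kips.
n ≥ 85.5 / 38.66 = 2.212 → use 3 bolts.

3 bolts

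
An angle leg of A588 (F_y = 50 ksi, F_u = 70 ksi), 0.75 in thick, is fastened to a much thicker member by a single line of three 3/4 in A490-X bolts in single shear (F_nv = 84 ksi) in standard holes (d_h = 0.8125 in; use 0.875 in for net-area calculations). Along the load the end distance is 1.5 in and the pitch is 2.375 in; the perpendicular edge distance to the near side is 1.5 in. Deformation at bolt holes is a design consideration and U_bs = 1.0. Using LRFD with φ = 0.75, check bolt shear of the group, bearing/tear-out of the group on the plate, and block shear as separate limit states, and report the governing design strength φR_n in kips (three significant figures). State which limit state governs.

83.5 kips (bolt shear governs)

Bolt shear: A_b = π·0.75²/4 = 0.4418 in²; R_n = 84 × 0.4418 × 3 × 1 = 111.3 kips → 0.75 × 111.3 = 83.5 kips.
Bearing: edge l_c = 1.094, r_n = 68.91 kips; interior l_c = 1.562, r_n = 94.5 kips; R_n = 68.91 + 2·94.5 = 257.9 kips → 193 kips.
Block shear: A_gv = 4.688, A_nv = 3.047, A_nt = 0.7969 in²; R_n = min(0.6F_uA_nv, 0.6F_yA_gv) + U_bs·F_u·A_nt = 183.8 kips → 138 kips.
Bolt shear governs: 83.5 kips.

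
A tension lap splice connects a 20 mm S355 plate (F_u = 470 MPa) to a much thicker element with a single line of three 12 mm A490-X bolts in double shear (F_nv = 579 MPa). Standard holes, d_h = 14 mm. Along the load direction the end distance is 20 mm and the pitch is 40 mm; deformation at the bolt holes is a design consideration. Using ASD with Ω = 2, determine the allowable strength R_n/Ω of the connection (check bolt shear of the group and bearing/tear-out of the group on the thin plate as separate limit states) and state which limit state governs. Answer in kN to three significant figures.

196 kN (bolt shear governs)

Bolt shear: A_b = π·12²/4 = 113.1 mm²; R_n = 579 × 113.1 × 3 × 2 / 1000 = 392.9 kN → 392.9 / 2 = 196 kN.
Bearing (1.2 l_c t F_u ≤ 2.4 d t F_u): upper limit = 2.4·12·20·470 / 1000 = 270.7 kN.
  Edge l_c = 20 − 14/2 = 13 → r_n = 146.6 kN; interior l_c = 40 − 14 = 26 → r_n = 270.7 kN.
  R_n,bearing = 1·146.6 + 2·270.7 = 688.1 kN → 688.1 / 2 = 344 kN.
Bolt shear governs: 196 kN.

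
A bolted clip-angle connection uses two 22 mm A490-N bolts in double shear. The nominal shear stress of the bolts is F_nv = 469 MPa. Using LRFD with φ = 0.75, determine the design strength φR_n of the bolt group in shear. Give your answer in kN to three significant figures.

A_b = π × 22² / 4 = 380.1 mm².
R_n = F_nv · A_b · n · n_s = 469 × 380.1 × 2 × 2 / 1000 = 713.1 kN.
Design strength φR_n = 0.75 × 713.1 = 535 kN.

535 kN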